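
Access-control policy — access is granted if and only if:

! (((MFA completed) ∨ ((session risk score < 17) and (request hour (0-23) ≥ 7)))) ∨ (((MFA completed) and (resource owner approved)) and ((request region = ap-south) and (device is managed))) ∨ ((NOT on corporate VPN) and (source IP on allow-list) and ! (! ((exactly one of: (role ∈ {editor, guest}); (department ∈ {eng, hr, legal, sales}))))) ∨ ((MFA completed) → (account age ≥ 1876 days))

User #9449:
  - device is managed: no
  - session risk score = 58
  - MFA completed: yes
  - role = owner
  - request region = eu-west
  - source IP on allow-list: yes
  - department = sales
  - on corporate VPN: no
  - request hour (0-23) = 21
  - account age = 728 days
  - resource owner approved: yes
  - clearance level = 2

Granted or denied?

Granted

Atomic conditions:
  MFA completed: yes → true
  session risk score < 17: 58 < 17 is false
  request hour (0-23) ≥ 7: 21 ≥ 7 is true
  resource owner approved: yes → true
  request region = ap-south: eu-west == ap-south is false
  device is managed: no → false
  NOT on corporate VPN: no → true
  source IP on allow-list: yes → true
  role ∈ {editor, guest}: owner is not in the set → false
  department ∈ {eng, hr, legal, sales}: sales is in the set → true
  account age ≥ 1876 days: 728 ≥ 1876 is false
Combine:
[1.1.2] false AND true = false
[1.1] true OR false = true
[1] NOT true = false
[2.1] true AND true = true
[2.2] false AND false = false
[2] true AND false = false
[3.3.1.1] exactly-one(false, true) = true
[3.3.1] NOT true = false
[3.3] NOT false = true
[3] true AND true AND true = true
[4] true → false = false
[root] false OR false OR true OR false = true
Overall: true → granted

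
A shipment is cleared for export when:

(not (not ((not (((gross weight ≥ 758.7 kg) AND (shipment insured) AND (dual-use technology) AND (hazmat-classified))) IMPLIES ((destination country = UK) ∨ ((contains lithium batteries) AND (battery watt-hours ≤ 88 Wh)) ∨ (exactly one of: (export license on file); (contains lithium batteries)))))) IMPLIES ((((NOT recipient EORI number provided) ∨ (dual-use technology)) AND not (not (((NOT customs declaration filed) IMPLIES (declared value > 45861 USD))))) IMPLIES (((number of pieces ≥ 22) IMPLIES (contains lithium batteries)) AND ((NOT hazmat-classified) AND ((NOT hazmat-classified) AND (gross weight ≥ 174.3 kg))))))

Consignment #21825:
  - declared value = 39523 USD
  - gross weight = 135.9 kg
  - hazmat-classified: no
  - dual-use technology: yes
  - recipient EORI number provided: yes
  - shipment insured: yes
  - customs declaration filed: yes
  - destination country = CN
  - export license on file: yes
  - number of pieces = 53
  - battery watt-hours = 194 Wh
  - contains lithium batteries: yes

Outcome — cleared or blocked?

Cleared

Atomic conditions:
  gross weight ≥ 758.7 kg: 135.9 ≥ 758.7 is false
  shipment insured: yes → true
  dual-use technology: yes → true
  hazmat-classified: no → false
  destination country = UK: CN == UK is false
  contains lithium batteries: yes → true
  battery watt-hours ≤ 88 Wh: 194 ≤ 88 is false
  export license on file: yes → true
  NOT recipient EORI number provided: yes → false
  NOT customs declaration filed: yes → false
  declared value > 45861 USD: 39523 > 45861 is false
  number of pieces ≥ 22: 53 ≥ 22 is true
  NOT hazmat-classified: no → true
  gross weight ≥ 174.3 kg: 135.9 ≥ 174.3 is false
Combine:
[1.1.1.1.1] false AND true AND true AND false = false
[1.1.1.1] NOT false = true
[1.1.1.2.2] true AND false = false
[1.1.1.2.3] exactly-one(true, true) = false
[1.1.1.2] false OR false OR false = false
[1.1.1] true → false = false
[1.1] NOT false = true
[1] NOT true = false
[2.1.1] false OR true = true
[2.1.2.1.1] false → false (antecedent false ⇒ implication holds) = true
[2.1.2.1] NOT true = false
[2.1.2] NOT false = true
[2.1] true AND true = true
[2.2.1] true → true = true
[2.2.2.2] true AND false = false
[2.2.2] true AND false = false
[2.2] true AND false = false
[2] true → false = false
[root] false → false (antecedent false ⇒ implication holds) = true
Overall: true → cleared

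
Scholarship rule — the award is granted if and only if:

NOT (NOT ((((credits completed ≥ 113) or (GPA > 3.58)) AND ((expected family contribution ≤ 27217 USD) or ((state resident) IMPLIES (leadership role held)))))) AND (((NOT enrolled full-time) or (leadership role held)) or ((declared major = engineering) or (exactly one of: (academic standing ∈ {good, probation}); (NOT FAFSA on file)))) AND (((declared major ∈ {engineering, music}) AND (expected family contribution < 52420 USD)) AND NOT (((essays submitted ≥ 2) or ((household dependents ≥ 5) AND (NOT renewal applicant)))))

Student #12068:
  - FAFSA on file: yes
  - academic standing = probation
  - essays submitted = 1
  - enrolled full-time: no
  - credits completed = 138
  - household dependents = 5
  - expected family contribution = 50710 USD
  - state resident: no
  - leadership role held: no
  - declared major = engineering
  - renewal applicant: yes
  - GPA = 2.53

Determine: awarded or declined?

Atomic conditions:
  credits completed ≥ 113: 138 ≥ 113 is true
  GPA > 3.58: 2.53 > 3.58 is false
  expected family contribution ≤ 27217 USD: 50710 ≤ 27217 is false
  state resident: no → false
  leadership role held: no → false
  NOT enrolled full-time: no → true
  declared major = engineering: engineering == engineering is true
  academic standing ∈ {good, probation}: probation is in the set → true
  NOT FAFSA on file: yes → false
  declared major ∈ {engineering, music}: engineering is in the set → true
  expected family contribution < 52420 USD: 50710 < 52420 is true
  essays submitted ≥ 2: 1 ≥ 2 is false
  household dependents ≥ 5: 5 ≥ 5 is true
  NOT renewal applicant: yes → false
Combine:
[1.1.1.1] true OR false = true
[1.1.1.2.2] false → false (antecedent false ⇒ implication holds) = true
[1.1.1.2] false OR true = true
[1.1.1] true AND true = true
[1.1] NOT true = false
[1] NOT false = true
[2.1] true OR false = true
[2.2.2] exactly-one(true, false) = true
[2.2] true OR true = true
[2] true OR true = true
[3.1] true AND true = true
[3.2.1.2] true AND false = false
[3.2.1] false OR false = false
[3.2] NOT false = true
[3] true AND true = true
[root] true AND true AND true = true
Overall: true → awarded

Awarded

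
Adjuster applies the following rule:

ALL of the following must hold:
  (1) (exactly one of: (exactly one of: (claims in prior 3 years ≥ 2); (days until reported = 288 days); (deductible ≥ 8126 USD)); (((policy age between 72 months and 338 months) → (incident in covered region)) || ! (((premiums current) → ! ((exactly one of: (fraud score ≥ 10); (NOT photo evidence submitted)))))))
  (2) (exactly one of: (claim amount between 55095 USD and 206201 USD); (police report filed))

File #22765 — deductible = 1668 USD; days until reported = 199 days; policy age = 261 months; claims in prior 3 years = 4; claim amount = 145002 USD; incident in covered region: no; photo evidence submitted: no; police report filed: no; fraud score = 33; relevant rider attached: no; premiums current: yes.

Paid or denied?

Paid

Atomic conditions:
  claims in prior 3 years ≥ 2: 4 ≥ 2 is true
  days until reported = 288 days: 199 == 288 is false
  deductible ≥ 8126 USD: 1668 ≥ 8126 is false
  policy age between 72 months and 338 months: 261 in [72, 338] is true
  incident in covered region: no → false
  premiums current: yes → true
  fraud score ≥ 10: 33 ≥ 10 is true
  NOT photo evidence submitted: no → true
  claim amount between 55095 USD and 206201 USD: 145002 in [55095, 206201] is true
  police report filed: no → false
Combine:
[1.1] exactly-one(true, false, false) = true
[1.2.1] true → false = false
[1.2.2.1.2.1] exactly-one(true, true) = false
[1.2.2.1.2] NOT false = true
[1.2.2.1] true → true = true
[1.2.2] NOT true = false
[1.2] false OR false = false
[1] exactly-one(true, false) = true
[2] exactly-one(true, false) = true
[root] true AND true = true
Overall: true → paid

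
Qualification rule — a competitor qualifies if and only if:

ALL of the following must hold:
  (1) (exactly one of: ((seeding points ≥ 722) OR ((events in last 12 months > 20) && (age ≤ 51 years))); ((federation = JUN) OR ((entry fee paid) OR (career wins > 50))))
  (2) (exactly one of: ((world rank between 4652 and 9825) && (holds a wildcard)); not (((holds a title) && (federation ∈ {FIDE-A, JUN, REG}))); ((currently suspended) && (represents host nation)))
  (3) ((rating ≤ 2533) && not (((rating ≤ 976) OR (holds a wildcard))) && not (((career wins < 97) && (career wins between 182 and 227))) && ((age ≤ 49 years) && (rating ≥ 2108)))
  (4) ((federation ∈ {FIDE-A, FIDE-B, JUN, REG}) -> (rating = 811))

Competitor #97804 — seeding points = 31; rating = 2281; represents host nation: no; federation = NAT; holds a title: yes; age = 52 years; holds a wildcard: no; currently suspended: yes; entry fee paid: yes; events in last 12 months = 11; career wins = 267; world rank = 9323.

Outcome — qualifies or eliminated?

Atomic conditions:
  seeding points ≥ 722: 31 ≥ 722 is false
  events in last 12 months > 20: 11 > 20 is false
  age ≤ 51 years: 52 ≤ 51 is false
  federation = JUN: NAT == JUN is false
  entry fee paid: yes → true
  career wins > 50: 267 > 50 is true
  world rank between 4652 and 9825: 9323 in [4652, 9825] is true
  holds a wildcard: no → false
  holds a title: yes → true
  federation ∈ {FIDE-A, JUN, REG}: NAT is not in the set → false
  currently suspended: yes → true
  represents host nation: no → false
  rating ≤ 2533: 2281 ≤ 2533 is true
  rating ≤ 976: 2281 ≤ 976 is false
  career wins < 97: 267 < 97 is false
  career wins between 182 and 227: 267 in [182, 227] is false
  age ≤ 49 years: 52 ≤ 49 is false
  rating ≥ 2108: 2281 ≥ 2108 is true
  federation ∈ {FIDE-A, FIDE-B, JUN, REG}: NAT is not in the set → false
  rating = 811: 2281 == 811 is false
Combine:
[1.1.2] false AND false = false
[1.1] false OR false = false
[1.2.2] true OR true = true
[1.2] false OR true = true
[1] exactly-one(false, true) = true
[2.1] true AND false = false
[2.2.1] true AND false = false
[2.2] NOT false = true
[2.3] true AND false = false
[2] exactly-one(false, true, false) = true
[3.2.1] false OR false = false
[3.2] NOT false = true
[3.3.1] false AND false = false
[3.3] NOT false = true
[3.4] false AND true = false
[3] true AND true AND true AND false = false
[4] false → false (antecedent false ⇒ implication holds) = true
[root] true AND true AND false AND true = false
Overall: false → eliminated

Eliminated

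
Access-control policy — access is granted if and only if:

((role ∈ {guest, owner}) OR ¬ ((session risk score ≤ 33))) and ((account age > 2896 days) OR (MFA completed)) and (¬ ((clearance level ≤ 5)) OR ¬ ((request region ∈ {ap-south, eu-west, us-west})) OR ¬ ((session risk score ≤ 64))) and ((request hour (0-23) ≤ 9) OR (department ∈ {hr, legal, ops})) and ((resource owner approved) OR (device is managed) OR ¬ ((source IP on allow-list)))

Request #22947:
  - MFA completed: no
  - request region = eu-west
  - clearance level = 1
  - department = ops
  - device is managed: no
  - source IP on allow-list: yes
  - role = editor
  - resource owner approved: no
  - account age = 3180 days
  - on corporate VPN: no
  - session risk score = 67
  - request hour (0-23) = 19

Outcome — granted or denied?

Denied

Atomic conditions:
  role ∈ {guest, owner}: editor is not in the set → false
  session risk score ≤ 33: 67 ≤ 33 is false
  account age > 2896 days: 3180 > 2896 is true
  MFA completed: no → false
  clearance level ≤ 5: 1 ≤ 5 is true
  request region ∈ {ap-south, eu-west, us-west}: eu-west is in the set → true
  session risk score ≤ 64: 67 ≤ 64 is false
  request hour (0-23) ≤ 9: 19 ≤ 9 is false
  department ∈ {hr, legal, ops}: ops is in the set → true
  resource owner approved: no → false
  device is managed: no → false
  source IP on allow-list: yes → true
Combine:
[1.2] NOT false = true
[1] false OR true = true
[2] true OR false = true
[3.1] NOT true = false
[3.2] NOT true = false
[3.3] NOT false = true
[3] false OR false OR true = true
[4] false OR true = true
[5.3] NOT true = false
[5] false OR false OR false = false
[root] true AND true AND true AND true AND false = false
Overall: false → denied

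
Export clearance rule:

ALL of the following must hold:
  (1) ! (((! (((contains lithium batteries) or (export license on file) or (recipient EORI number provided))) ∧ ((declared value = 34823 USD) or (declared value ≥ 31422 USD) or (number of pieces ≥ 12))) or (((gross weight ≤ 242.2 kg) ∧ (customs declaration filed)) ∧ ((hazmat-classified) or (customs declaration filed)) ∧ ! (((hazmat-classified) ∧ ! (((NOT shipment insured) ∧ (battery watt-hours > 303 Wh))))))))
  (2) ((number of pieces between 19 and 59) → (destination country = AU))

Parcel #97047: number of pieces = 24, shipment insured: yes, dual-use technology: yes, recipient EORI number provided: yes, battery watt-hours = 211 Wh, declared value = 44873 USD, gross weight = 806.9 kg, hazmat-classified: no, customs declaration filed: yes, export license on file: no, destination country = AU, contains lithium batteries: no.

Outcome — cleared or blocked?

Atomic conditions:
  contains lithium batteries: no → false
  export license on file: no → false
  recipient EORI number provided: yes → true
  declared value = 34823 USD: 44873 == 34823 is false
  declared value ≥ 31422 USD: 44873 ≥ 31422 is true
  number of pieces ≥ 12: 24 ≥ 12 is true
  gross weight ≤ 242.2 kg: 806.9 ≤ 242.2 is false
  customs declaration filed: yes → true
  hazmat-classified: no → false
  NOT shipment insured: yes → false
  battery watt-hours > 303 Wh: 211 > 303 is false
  number of pieces between 19 and 59: 24 in [19, 59] is true
  destination country = AU: AU == AU is true
Combine:
[1.1.1.1.1] false OR false OR true = true
[1.1.1.1] NOT true = false
[1.1.1.2] false OR true OR true = true
[1.1.1] false AND true = false
[1.1.2.1] false AND true = false
[1.1.2.2] false OR true = true
[1.1.2.3.1.2.1] false AND false = false
[1.1.2.3.1.2] NOT false = true
[1.1.2.3.1] false AND true = false
[1.1.2.3] NOT false = true
[1.1.2] false AND true AND true = false
[1.1] false OR false = false
[1] NOT false = true
[2] true → true = true
[root] true AND true = true
Overall: true → cleared

Cleared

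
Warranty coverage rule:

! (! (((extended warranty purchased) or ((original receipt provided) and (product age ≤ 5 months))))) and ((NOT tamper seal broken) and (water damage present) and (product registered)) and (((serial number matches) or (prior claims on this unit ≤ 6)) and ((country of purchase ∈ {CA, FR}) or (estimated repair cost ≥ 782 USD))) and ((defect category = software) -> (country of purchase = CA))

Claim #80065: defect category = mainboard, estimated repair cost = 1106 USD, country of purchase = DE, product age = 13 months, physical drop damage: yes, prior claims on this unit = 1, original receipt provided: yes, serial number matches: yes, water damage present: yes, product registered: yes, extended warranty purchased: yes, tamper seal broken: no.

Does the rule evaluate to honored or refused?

Honored

Atomic conditions:
  extended warranty purchased: yes → true
  original receipt provided: yes → true
  product age ≤ 5 months: 13 ≤ 5 is false
  NOT tamper seal broken: no → true
  water damage present: yes → true
  product registered: yes → true
  serial number matches: yes → true
  prior claims on this unit ≤ 6: 1 ≤ 6 is true
  country of purchase ∈ {CA, FR}: DE is not in the set → false
  estimated repair cost ≥ 782 USD: 1106 ≥ 782 is true
  defect category = software: mainboard == software is false
  country of purchase = CA: DE == CA is false
Combine:
[1.1.1.2] true AND false = false
[1.1.1] true OR false = true
[1.1] NOT true = false
[1] NOT false = true
[2] true AND true AND true = true
[3.1] true OR true = true
[3.2] false OR true = true
[3] true AND true = true
[4] false → false (antecedent false ⇒ implication holds) = true
[root] true AND true AND true AND true = true
Overall: true → honored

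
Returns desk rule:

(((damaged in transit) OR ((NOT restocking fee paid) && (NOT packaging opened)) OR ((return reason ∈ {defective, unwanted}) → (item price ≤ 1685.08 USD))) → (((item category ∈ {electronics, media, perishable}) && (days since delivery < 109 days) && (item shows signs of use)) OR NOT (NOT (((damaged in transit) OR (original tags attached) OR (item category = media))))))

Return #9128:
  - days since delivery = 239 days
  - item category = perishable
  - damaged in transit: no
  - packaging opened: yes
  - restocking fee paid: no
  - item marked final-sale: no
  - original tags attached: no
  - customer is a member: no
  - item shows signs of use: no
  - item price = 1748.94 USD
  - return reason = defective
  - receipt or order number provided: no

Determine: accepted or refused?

Accepted

Atomic conditions:
  damaged in transit: no → false
  NOT restocking fee paid: no → true
  NOT packaging opened: yes → false
  return reason ∈ {defective, unwanted}: defective is in the set → true
  item price ≤ 1685.08 USD: 1748.94 ≤ 1685.08 is false
  item category ∈ {electronics, media, perishable}: perishable is in the set → true
  days since delivery < 109 days: 239 < 109 is false
  item shows signs of use: no → false
  original tags attached: no → false
  item category = media: perishable == media is false
Combine:
[1.2] true AND false = false
[1.3] true → false = false
[1] false OR false OR false = false
[2.1] true AND false AND false = false
[2.2.1.1] false OR false OR false = false
[2.2.1] NOT false = true
[2.2] NOT true = false
[2] false OR false = false
[root] false → false (antecedent false ⇒ implication holds) = true
Overall: true → accepted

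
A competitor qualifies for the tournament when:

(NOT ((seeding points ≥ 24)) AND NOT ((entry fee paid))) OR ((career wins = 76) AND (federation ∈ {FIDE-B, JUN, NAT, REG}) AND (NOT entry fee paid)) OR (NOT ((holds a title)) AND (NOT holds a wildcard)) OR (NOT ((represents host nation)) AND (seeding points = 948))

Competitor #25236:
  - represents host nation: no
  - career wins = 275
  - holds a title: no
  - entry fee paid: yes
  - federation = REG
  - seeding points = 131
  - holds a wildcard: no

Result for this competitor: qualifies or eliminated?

Qualifies

Atomic conditions:
  seeding points ≥ 24: 131 ≥ 24 is true
  entry fee paid: yes → true
  career wins = 76: 275 == 76 is false
  federation ∈ {FIDE-B, JUN, NAT, REG}: REG is in the set → true
  NOT entry fee paid: yes → false
  holds a title: no → false
  NOT holds a wildcard: no → true
  represents host nation: no → false
  seeding points = 948: 131 == 948 is false
Combine:
[1.1] NOT true = false
[1.2] NOT true = false
[1] false AND false = false
[2] false AND true AND false = false
[3.1] NOT false = true
[3] true AND true = true
[4.1] NOT false = true
[4] true AND false = false
[root] false OR false OR true OR false = true
Overall: true → qualifies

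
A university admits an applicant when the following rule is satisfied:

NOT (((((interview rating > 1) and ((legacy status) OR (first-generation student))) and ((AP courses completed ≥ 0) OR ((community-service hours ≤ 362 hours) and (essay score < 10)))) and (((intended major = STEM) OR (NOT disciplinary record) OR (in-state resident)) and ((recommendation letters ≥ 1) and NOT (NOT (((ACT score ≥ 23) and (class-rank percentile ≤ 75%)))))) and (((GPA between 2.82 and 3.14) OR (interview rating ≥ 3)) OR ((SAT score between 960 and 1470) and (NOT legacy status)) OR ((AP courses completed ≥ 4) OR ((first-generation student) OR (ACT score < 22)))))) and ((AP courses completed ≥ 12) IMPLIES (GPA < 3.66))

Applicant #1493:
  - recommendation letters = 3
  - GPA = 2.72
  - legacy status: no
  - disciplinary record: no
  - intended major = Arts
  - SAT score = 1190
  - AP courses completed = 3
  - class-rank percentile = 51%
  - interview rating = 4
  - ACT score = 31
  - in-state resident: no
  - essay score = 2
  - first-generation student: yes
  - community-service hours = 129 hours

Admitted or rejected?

Rejected

Atomic conditions:
  interview rating > 1: 4 > 1 is true
  legacy status: no → false
  first-generation student: yes → true
  AP courses completed ≥ 0: 3 ≥ 0 is true
  community-service hours ≤ 362 hours: 129 ≤ 362 is true
  essay score < 10: 2 < 10 is true
  intended major = STEM: Arts == STEM is false
  NOT disciplinary record: no → true
  in-state resident: no → false
  recommendation letters ≥ 1: 3 ≥ 1 is true
  ACT score ≥ 23: 31 ≥ 23 is true
  class-rank percentile ≤ 75%: 51 ≤ 75 is true
  GPA between 2.82 and 3.14: 2.72 in [2.82, 3.14] is false
  interview rating ≥ 3: 4 ≥ 3 is true
  SAT score between 960 and 1470: 1190 in [960, 1470] is true
  NOT legacy status: no → true
  AP courses completed ≥ 4: 3 ≥ 4 is false
  ACT score < 22: 31 < 22 is false
  AP courses completed ≥ 12: 3 ≥ 12 is false
  GPA < 3.66: 2.72 < 3.66 is true
Combine:
[1.1.1.1.2] false OR true = true
[1.1.1.1] true AND true = true
[1.1.1.2.2] true AND true = true
[1.1.1.2] true OR true = true
[1.1.1] true AND true = true
[1.1.2.1] false OR true OR false = true
[1.1.2.2.2.1.1] true AND true = true
[1.1.2.2.2.1] NOT true = false
[1.1.2.2.2] NOT false = true
[1.1.2.2] true AND true = true
[1.1.2] true AND true = true
[1.1.3.1] false OR true = true
[1.1.3.2] true AND true = true
[1.1.3.3.2] true OR false = true
[1.1.3.3] false OR true = true
[1.1.3] true OR true OR true = true
[1.1] true AND true AND true = true
[1] NOT true = false
[2] false → true (antecedent false ⇒ implication holds) = true
[root] false AND true = false
Overall: false → rejected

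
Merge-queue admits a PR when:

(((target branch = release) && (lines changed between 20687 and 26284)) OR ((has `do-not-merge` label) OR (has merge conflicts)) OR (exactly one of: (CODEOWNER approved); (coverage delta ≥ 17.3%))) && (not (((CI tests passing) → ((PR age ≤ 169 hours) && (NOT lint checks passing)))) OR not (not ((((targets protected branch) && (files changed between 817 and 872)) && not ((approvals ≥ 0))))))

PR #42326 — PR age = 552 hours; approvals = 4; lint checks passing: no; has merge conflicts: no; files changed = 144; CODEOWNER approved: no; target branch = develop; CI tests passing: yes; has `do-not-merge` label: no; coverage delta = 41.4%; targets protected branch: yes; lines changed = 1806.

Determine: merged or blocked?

Merged

Atomic conditions:
  target branch = release: develop == release is false
  lines changed between 20687 and 26284: 1806 in [20687, 26284] is false
  has `do-not-merge` label: no → false
  has merge conflicts: no → false
  CODEOWNER approved: no → false
  coverage delta ≥ 17.3%: 41.4 ≥ 17.3 is true
  CI tests passing: yes → true
  PR age ≤ 169 hours: 552 ≤ 169 is false
  NOT lint checks passing: no → true
  targets protected branch: yes → true
  files changed between 817 and 872: 144 in [817, 872] is false
  approvals ≥ 0: 4 ≥ 0 is true
Combine:
[1.1] false AND false = false
[1.2] false OR false = false
[1.3] exactly-one(false, true) = true
[1] false OR false OR true = true
[2.1.1.2] false AND true = false
[2.1.1] true → false = false
[2.1] NOT false = true
[2.2.1.1.1] true AND false = false
[2.2.1.1.2] NOT true = false
[2.2.1.1] false AND false = false
[2.2.1] NOT false = true
[2.2] NOT true = false
[2] true OR false = true
[root] true AND true = true
Overall: true → merged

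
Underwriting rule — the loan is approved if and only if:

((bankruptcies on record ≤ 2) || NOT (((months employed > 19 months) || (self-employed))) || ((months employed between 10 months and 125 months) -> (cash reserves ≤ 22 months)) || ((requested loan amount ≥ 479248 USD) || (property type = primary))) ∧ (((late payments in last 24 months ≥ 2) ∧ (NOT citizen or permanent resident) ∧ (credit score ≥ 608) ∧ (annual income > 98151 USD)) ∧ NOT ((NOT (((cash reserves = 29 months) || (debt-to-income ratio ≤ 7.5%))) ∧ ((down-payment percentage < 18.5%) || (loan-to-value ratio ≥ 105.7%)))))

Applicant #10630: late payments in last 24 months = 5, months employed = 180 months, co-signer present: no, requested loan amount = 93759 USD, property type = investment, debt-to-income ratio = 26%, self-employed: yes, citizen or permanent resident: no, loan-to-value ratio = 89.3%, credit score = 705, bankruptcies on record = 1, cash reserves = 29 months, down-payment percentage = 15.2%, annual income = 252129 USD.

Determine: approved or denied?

Atomic conditions:
  bankruptcies on record ≤ 2: 1 ≤ 2 is true
  months employed > 19 months: 180 > 19 is true
  self-employed: yes → true
  months employed between 10 months and 125 months: 180 in [10, 125] is false
  cash reserves ≤ 22 months: 29 ≤ 22 is false
  requested loan amount ≥ 479248 USD: 93759 ≥ 479248 is false
  property type = primary: investment == primary is false
  late payments in last 24 months ≥ 2: 5 ≥ 2 is true
  NOT citizen or permanent resident: no → true
  credit score ≥ 608: 705 ≥ 608 is true
  annual income > 98151 USD: 252129 > 98151 is true
  cash reserves = 29 months: 29 == 29 is true
  debt-to-income ratio ≤ 7.5%: 26 ≤ 7.5 is false
  down-payment percentage < 18.5%: 15.2 < 18.5 is true
  loan-to-value ratio ≥ 105.7%: 89.3 ≥ 105.7 is false
Combine:
[1.2.1] true OR true = true
[1.2] NOT true = false
[1.3] false → false (antecedent false ⇒ implication holds) = true
[1.4] false OR false = false
[1] true OR false OR true OR false = true
[2.1] true AND true AND true AND true = true
[2.2.1.1.1] true OR false = true
[2.2.1.1] NOT true = false
[2.2.1.2] true OR false = true
[2.2.1] false AND true = false
[2.2] NOT false = true
[2] true AND true = true
[root] true AND true = true
Overall: true → approved

Approved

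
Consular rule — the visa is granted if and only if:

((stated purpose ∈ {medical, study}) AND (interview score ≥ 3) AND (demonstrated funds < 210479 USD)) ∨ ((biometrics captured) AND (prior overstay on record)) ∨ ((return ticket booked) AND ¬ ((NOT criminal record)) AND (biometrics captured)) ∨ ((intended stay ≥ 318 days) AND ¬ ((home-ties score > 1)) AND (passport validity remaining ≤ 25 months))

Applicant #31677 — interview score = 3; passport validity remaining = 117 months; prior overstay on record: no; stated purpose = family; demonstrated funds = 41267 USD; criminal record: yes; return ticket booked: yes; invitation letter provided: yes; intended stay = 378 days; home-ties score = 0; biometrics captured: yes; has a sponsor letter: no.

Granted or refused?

Granted

Atomic conditions:
  stated purpose ∈ {medical, study}: family is not in the set → false
  interview score ≥ 3: 3 ≥ 3 is true
  demonstrated funds < 210479 USD: 41267 < 210479 is true
  biometrics captured: yes → true
  prior overstay on record: no → false
  return ticket booked: yes → true
  NOT criminal record: yes → false
  intended stay ≥ 318 days: 378 ≥ 318 is true
  home-ties score > 1: 0 > 1 is false
  passport validity remaining ≤ 25 months: 117 ≤ 25 is false
Combine:
[1] false AND true AND true = false
[2] true AND false = false
[3.2] NOT false = true
[3] true AND true AND true = true
[4.2] NOT false = true
[4] true AND true AND false = false
[root] false OR false OR true OR false = true
Overall: true → granted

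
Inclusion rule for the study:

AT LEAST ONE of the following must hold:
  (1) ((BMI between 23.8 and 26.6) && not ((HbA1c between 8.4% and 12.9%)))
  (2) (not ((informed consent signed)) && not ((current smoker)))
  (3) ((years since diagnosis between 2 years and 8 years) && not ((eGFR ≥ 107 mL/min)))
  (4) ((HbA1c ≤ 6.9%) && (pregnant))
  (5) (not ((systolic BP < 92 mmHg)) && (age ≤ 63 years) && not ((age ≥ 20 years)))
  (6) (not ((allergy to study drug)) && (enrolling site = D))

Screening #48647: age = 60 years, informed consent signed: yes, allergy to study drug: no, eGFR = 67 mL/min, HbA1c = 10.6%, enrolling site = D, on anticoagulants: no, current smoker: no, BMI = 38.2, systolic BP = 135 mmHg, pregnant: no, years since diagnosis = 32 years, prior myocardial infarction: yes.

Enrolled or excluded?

Atomic conditions:
  BMI between 23.8 and 26.6: 38.2 in [23.8, 26.6] is false
  HbA1c between 8.4% and 12.9%: 10.6 in [8.4, 12.9] is true
  informed consent signed: yes → true
  current smoker: no → false
  years since diagnosis between 2 years and 8 years: 32 in [2, 8] is false
  eGFR ≥ 107 mL/min: 67 ≥ 107 is false
  HbA1c ≤ 6.9%: 10.6 ≤ 6.9 is false
  pregnant: no → false
  systolic BP < 92 mmHg: 135 < 92 is false
  age ≤ 63 years: 60 ≤ 63 is true
  age ≥ 20 years: 60 ≥ 20 is true
  allergy to study drug: no → false
  enrolling site = D: D == D is true
Combine:
[1.2] NOT true = false
[1] false AND false = false
[2.1] NOT true = false
[2.2] NOT false = true
[2] false AND true = false
[3.2] NOT false = true
[3] false AND true = false
[4] false AND false = false
[5.1] NOT false = true
[5.3] NOT true = false
[5] true AND true AND false = false
[6.1] NOT false = true
[6] true AND true = true
[root] false OR false OR false OR false OR false OR true = true
Overall: true → enrolled

Enrolled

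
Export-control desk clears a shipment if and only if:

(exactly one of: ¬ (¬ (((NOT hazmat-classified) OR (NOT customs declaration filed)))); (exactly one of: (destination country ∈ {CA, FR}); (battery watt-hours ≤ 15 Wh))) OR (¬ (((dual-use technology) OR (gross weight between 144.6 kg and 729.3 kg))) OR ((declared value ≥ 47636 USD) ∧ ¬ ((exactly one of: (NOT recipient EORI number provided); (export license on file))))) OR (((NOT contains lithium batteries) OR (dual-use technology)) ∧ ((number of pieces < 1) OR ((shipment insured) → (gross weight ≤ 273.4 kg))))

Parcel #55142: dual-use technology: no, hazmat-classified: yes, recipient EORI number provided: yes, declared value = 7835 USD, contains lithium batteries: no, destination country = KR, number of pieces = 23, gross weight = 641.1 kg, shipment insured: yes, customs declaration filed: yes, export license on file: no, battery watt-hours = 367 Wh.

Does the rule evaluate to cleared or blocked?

Atomic conditions:
  NOT hazmat-classified: yes → false
  NOT customs declaration filed: yes → false
  destination country ∈ {CA, FR}: KR is not in the set → false
  battery watt-hours ≤ 15 Wh: 367 ≤ 15 is false
  dual-use technology: no → false
  gross weight between 144.6 kg and 729.3 kg: 641.1 in [144.6, 729.3] is true
  declared value ≥ 47636 USD: 7835 ≥ 47636 is false
  NOT recipient EORI number provided: yes → false
  export license on file: no → false
  NOT contains lithium batteries: no → true
  number of pieces < 1: 23 < 1 is false
  shipment insured: yes → true
  gross weight ≤ 273.4 kg: 641.1 ≤ 273.4 is false
Combine:
[1.1.1.1] false OR false = false
[1.1.1] NOT false = true
[1.1] NOT true = false
[1.2] exactly-one(false, false) = false
[1] exactly-one(false, false) = false
[2.1.1] false OR true = true
[2.1] NOT true = false
[2.2.2.1] exactly-one(false, false) = false
[2.2.2] NOT false = true
[2.2] false AND true = false
[2] false OR false = false
[3.1] true OR false = true
[3.2.2] true → false = false
[3.2] false OR false = false
[3] true AND false = false
[root] false OR false OR false = false
Overall: false → blocked

Blocked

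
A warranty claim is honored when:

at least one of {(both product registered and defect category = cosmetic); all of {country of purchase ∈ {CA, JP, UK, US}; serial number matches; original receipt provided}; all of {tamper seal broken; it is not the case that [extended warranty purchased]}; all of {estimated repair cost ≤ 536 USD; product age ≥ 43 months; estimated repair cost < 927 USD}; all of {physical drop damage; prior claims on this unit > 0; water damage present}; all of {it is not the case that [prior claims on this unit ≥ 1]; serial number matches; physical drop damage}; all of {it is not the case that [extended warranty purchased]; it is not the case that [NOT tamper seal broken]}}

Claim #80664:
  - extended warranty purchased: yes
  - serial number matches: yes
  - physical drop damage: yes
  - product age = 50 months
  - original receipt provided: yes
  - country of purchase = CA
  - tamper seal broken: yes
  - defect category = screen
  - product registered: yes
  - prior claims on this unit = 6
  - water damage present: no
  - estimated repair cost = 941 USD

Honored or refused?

Honored

Atomic conditions:
  product registered: yes → true
  defect category = cosmetic: screen == cosmetic is false
  country of purchase ∈ {CA, JP, UK, US}: CA is in the set → true
  serial number matches: yes → true
  original receipt provided: yes → true
  tamper seal broken: yes → true
  extended warranty purchased: yes → true
  estimated repair cost ≤ 536 USD: 941 ≤ 536 is false
  product age ≥ 43 months: 50 ≥ 43 is true
  estimated repair cost < 927 USD: 941 < 927 is false
  physical drop damage: yes → true
  prior claims on this unit > 0: 6 > 0 is true
  water damage present: no → false
  prior claims on this unit ≥ 1: 6 ≥ 1 is true
  NOT tamper seal broken: yes → false
Combine:
[1] true AND false = false
[2] true AND true AND true = true
[3.2] NOT true = false
[3] true AND false = false
[4] false AND true AND false = false
[5] true AND true AND false = false
[6.1] NOT true = false
[6] false AND true AND true = false
[7.1] NOT true = false
[7.2] NOT false = true
[7] false AND true = false
[root] false OR true OR false OR false OR false OR false OR false = true
Overall: true → honored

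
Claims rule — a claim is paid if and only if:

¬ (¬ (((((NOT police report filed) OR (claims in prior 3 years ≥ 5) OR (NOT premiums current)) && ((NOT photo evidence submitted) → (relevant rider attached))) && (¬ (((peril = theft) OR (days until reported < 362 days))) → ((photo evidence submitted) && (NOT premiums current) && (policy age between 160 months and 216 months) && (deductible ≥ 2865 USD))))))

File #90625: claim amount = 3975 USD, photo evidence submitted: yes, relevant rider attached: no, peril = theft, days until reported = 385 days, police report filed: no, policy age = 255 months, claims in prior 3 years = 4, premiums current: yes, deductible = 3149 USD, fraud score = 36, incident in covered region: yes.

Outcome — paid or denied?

Atomic conditions:
  NOT police report filed: no → true
  claims in prior 3 years ≥ 5: 4 ≥ 5 is false
  NOT premiums current: yes → false
  NOT photo evidence submitted: yes → false
  relevant rider attached: no → false
  peril = theft: theft == theft is true
  days until reported < 362 days: 385 < 362 is false
  photo evidence submitted: yes → true
  policy age between 160 months and 216 months: 255 in [160, 216] is false
  deductible ≥ 2865 USD: 3149 ≥ 2865 is true
Combine:
[1.1.1.1] true OR false OR false = true
[1.1.1.2] false → false (antecedent false ⇒ implication holds) = true
[1.1.1] true AND true = true
[1.1.2.1.1] true OR false = true
[1.1.2.1] NOT true = false
[1.1.2.2] true AND false AND false AND true = false
[1.1.2] false → false (antecedent false ⇒ implication holds) = true
[1.1] true AND true = true
[1] NOT true = false
[root] NOT false = true
Overall: true → paid

Paid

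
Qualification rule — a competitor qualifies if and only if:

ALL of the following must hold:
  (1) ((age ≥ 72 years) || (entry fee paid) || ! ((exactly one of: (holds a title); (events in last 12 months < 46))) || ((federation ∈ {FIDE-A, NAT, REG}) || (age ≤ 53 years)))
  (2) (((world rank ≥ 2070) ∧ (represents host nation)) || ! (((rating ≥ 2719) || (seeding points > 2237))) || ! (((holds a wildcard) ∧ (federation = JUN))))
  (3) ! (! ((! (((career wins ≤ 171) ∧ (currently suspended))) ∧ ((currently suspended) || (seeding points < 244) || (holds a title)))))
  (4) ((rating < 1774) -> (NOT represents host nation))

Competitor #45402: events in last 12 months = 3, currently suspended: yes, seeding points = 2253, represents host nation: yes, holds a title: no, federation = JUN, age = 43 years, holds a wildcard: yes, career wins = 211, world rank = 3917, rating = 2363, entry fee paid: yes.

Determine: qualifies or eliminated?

Qualifies

Atomic conditions:
  age ≥ 72 years: 43 ≥ 72 is false
  entry fee paid: yes → true
  holds a title: no → false
  events in last 12 months < 46: 3 < 46 is true
  federation ∈ {FIDE-A, NAT, REG}: JUN is not in the set → false
  age ≤ 53 years: 43 ≤ 53 is true
  world rank ≥ 2070: 3917 ≥ 2070 is true
  represents host nation: yes → true
  rating ≥ 2719: 2363 ≥ 2719 is false
  seeding points > 2237: 2253 > 2237 is true
  holds a wildcard: yes → true
  federation = JUN: JUN == JUN is true
  career wins ≤ 171: 211 ≤ 171 is false
  currently suspended: yes → true
  seeding points < 244: 2253 < 244 is false
  rating < 1774: 2363 < 1774 is false
  NOT represents host nation: yes → false
Combine:
[1.3.1] exactly-one(false, true) = true
[1.3] NOT true = false
[1.4] false OR true = true
[1] false OR true OR false OR true = true
[2.1] true AND true = true
[2.2.1] false OR true = true
[2.2] NOT true = false
[2.3.1] true AND true = true
[2.3] NOT true = false
[2] true OR false OR false = true
[3.1.1.1.1] false AND true = false
[3.1.1.1] NOT false = true
[3.1.1.2] true OR false OR false = true
[3.1.1] true AND true = true
[3.1] NOT true = false
[3] NOT false = true
[4] false → false (antecedent false ⇒ implication holds) = true
[root] true AND true AND true AND true = true
Overall: true → qualifies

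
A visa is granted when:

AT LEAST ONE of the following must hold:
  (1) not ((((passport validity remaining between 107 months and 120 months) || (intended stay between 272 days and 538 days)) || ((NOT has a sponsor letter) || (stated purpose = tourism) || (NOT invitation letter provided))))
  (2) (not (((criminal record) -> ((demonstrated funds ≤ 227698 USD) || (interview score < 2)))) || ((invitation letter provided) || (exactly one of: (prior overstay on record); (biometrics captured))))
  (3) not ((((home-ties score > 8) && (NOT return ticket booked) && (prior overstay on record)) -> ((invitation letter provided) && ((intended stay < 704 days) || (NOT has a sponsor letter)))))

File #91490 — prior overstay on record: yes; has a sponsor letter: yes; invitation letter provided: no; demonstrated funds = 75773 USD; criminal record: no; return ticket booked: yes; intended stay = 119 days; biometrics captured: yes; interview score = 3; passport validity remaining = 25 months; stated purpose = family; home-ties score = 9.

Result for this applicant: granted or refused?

Atomic conditions:
  passport validity remaining between 107 months and 120 months: 25 in [107, 120] is false
  intended stay between 272 days and 538 days: 119 in [272, 538] is false
  NOT has a sponsor letter: yes → false
  stated purpose = tourism: family == tourism is false
  NOT invitation letter provided: no → true
  criminal record: no → false
  demonstrated funds ≤ 227698 USD: 75773 ≤ 227698 is true
  interview score < 2: 3 < 2 is false
  invitation letter provided: no → false
  prior overstay on record: yes → true
  biometrics captured: yes → true
  home-ties score > 8: 9 > 8 is true
  NOT return ticket booked: yes → false
  intended stay < 704 days: 119 < 704 is true
Combine:
[1.1.1] false OR false = false
[1.1.2] false OR false OR true = true
[1.1] false OR true = true
[1] NOT true = false
[2.1.1.2] true OR false = true
[2.1.1] false → true (antecedent false ⇒ implication holds) = true
[2.1] NOT true = false
[2.2.2] exactly-one(true, true) = false
[2.2] false OR false = false
[2] false OR false = false
[3.1.1] true AND false AND true = false
[3.1.2.2] true OR false = true
[3.1.2] false AND true = false
[3.1] false → false (antecedent false ⇒ implication holds) = true
[3] NOT true = false
[root] false OR false OR false = false
Overall: false → refused

Refused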